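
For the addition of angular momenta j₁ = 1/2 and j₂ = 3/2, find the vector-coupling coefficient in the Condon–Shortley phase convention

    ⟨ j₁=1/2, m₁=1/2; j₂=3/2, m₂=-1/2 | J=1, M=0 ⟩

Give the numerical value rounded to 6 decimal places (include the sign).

triangle: 1!×0!×2!/4! = 2/24
(j±m)!: 1!×0!×1!×2!×1!×1! = 2
prefactor² = (2J+1)×Δ×N² = 1/2
  k=0: +1/(0!×1!×0!×1!×0!×1!) = 1
Σ = 1  ⇒  CG² = 1/2×1² = 1/2
CG = +√(1/2) = +0.707107

+√(1/2) ≈ +0.707107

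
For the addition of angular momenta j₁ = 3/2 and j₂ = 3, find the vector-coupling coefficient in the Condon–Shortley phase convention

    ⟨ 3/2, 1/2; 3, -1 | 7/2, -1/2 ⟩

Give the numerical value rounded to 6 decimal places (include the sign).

+0.534522  (= +√(2/7))

triangle: 1!×2!×5!/9! = 240/362880
(j±m)!: 2!×1!×2!×4!×3!×4! = 13824
prefactor² = (2J+1)×Δ×N² = 512/7
  k=0: +1/(0!×1!×1!×2!×1!×3!) = 1/12
  k=1: −1/(1!×0!×0!×1!×2!×4!) = -1/48
Σ = 1/16  ⇒  CG² = 512/7×1/16² = 2/7
CG = +√(2/7) = +0.534522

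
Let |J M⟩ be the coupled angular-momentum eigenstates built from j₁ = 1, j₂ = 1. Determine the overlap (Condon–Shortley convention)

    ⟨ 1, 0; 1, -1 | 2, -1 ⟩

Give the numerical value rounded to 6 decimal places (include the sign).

√[5·0!2!2!/5! · 1!1!0!2!1!3!] = √(2)
  +(−1)^0/∏(0,0,1,0,1,2)! = 1/2  (running 1/2)
⟨..|..⟩ = √(2)·(1/2) = +0.707107

+√(1/2) = +0.707107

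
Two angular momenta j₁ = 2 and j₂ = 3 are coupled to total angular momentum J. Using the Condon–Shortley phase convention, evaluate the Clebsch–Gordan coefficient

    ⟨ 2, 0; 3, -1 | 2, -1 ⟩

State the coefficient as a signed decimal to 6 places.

√[5·3!1!3!/8! · 2!2!2!4!1!3!] = √(36/7)
  +(−1)^1/∏(1,2,1,1,0,2)! = -1/4  (running -1/4)
  +(−1)^2/∏(2,1,0,0,1,3)! = 1/12  (running -1/6)
⟨..|..⟩ = √(36/7)·(-1/6) = -0.377964

-0.377964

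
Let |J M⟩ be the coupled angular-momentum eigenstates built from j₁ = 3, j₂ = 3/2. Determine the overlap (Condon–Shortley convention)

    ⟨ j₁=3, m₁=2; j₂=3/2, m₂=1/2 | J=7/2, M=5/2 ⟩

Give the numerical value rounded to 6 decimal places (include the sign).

+0.377964

√[8·1!5!2!/9! · 5!1!2!1!6!1!] = √(6400/7)
  +(−1)^0/∏(0,1,1,2,4,0)! = 1/48  (running 1/48)
  +(−1)^1/∏(1,0,0,1,5,1)! = -1/120  (running 1/80)
⟨..|..⟩ = √(6400/7)·(1/80) = +0.377964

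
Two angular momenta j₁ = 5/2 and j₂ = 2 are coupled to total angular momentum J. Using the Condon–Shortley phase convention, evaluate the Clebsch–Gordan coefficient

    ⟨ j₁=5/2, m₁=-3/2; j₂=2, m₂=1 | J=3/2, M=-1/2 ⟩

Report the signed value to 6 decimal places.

+0.138013  (= +√(2/105))

j₁+j₂−J=3  J+j₁−j₂=2  J−j₁+j₂=1  j₁+j₂+J+1=7
(j₁±m₁, j₂±m₂, J±M) = (1,4,3,1,1,2)
P² = 96/35
sum k=2..3:
  [2] +1/4 = 1/4
  [3] −1/6 = -1/6
S = 1/12
C² = P²·S² = 2/105 ; C = +0.138013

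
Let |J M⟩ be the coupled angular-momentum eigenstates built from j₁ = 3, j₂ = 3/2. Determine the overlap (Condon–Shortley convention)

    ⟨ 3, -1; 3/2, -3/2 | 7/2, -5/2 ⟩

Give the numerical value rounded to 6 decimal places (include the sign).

√[8·1!5!2!/9! · 2!4!0!3!1!6!] = √(7680/7)
  +(−1)^0/∏(0,1,4,0,1,2)! = 1/48  (running 1/48)
⟨..|..⟩ = √(7680/7)·(1/48) = +0.690066

+√(10/21) = +0.690066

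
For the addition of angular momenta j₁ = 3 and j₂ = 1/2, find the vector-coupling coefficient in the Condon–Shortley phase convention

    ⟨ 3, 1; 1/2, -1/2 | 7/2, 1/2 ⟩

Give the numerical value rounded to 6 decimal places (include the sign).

+0.654654

√[8·0!6!1!/8! · 4!2!0!1!4!3!] = √(6912/7)
  +(−1)^0/∏(0,0,2,0,4,1)! = 1/48  (running 1/48)
⟨..|..⟩ = √(6912/7)·(1/48) = +0.654654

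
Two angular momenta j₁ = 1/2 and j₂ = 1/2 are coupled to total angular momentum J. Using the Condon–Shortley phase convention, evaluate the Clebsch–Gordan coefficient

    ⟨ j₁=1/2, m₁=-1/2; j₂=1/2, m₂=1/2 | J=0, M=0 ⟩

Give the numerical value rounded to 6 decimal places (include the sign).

triangle: 1!×0!×0!/2! = 1/2
(j±m)!: 0!×1!×1!×0!×0!×0! = 1
prefactor² = (2J+1)×Δ×N² = 1/2
  k=1: −1/(1!×0!×0!×0!×0!×0!) = -1
Σ = -1  ⇒  CG² = 1/2×(-1)² = 1/2
CG = −√(1/2) = -0.707107

−√(1/2) = -0.707107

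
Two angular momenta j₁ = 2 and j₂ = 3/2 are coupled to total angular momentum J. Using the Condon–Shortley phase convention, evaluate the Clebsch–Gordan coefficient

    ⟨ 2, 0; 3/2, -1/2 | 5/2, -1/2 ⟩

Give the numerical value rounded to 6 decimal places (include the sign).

triangle: 1!*3!*2!/7! = 12/5040
(j±m)!: 2!*2!*1!*2!*2!*3! = 96
prefactor² = (2J+1)*Δ*N² = 48/35
  k=0: +1/(0!*1!*2!*1!*1!*1!) = 1/2
  k=1: −1/(1!*0!*1!*0!*2!*2!) = -1/4
Σ = 1/4  ⇒  CG² = 48/35*1/4² = 3/35
CG = +√(3/35) = +0.292770

+√(3/35) ≈ +0.292770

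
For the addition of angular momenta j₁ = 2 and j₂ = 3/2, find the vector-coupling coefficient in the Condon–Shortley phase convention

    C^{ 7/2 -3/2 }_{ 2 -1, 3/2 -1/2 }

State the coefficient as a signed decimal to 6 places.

+0.755929

j₁+j₂−J=0  J+j₁−j₂=4  J−j₁+j₂=3  j₁+j₂+J+1=8
(j₁±m₁, j₂±m₂, J±M) = (1,3,1,2,2,5)
P² = 576/7
sum k=0..0:
  [0] +1/12 = 1/12
S = 1/12
C² = P²·S² = 4/7 ; C = +0.755929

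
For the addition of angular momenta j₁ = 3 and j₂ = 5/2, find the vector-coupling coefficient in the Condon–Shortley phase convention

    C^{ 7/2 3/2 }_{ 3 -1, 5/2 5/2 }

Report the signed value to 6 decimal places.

√[8·2!4!3!/10! · 2!4!5!0!5!2!] = √(6144/7)
  +(−1)^2/∏(2,0,2,3,2,0)! = 1/48  (running 1/48)
⟨..|..⟩ = √(6144/7)·(1/48) = +0.617213

+0.617213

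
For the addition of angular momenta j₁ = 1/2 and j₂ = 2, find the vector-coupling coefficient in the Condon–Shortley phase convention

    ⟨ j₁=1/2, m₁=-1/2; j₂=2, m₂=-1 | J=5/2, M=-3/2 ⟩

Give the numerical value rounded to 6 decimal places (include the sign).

+0.894427

triangle: 0!*1!*4!/6! = 24/720
(j±m)!: 0!*1!*1!*3!*1!*4! = 144
prefactor² = (2J+1)*Δ*N² = 144/5
  k=0: +1/(0!*0!*1!*1!*0!*3!) = 1/6
Σ = 1/6  ⇒  CG² = 144/5*1/6² = 4/5
CG = +√(4/5) = +0.894427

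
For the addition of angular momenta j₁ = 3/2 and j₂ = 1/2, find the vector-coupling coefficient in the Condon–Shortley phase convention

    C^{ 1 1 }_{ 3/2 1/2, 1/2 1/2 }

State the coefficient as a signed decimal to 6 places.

−√(1/4) ≈ -0.500000

j₁+j₂−J=1  J+j₁−j₂=2  J−j₁+j₂=0  j₁+j₂+J+1=4
(j₁±m₁, j₂±m₂, J±M) = (2,1,1,0,2,0)
P² = 1
sum k=1..1:
  [1] −1/2 = -1/2
S = -1/2
C² = P²·S² = 1/4 ; C = -0.500000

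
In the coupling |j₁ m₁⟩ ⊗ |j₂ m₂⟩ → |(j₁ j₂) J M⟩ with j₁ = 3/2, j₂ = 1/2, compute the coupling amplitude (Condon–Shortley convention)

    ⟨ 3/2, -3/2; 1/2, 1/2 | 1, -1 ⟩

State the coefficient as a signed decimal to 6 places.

−√(3/4) ≈ -0.866025

√[3·1!2!0!/4! · 0!3!1!0!0!2!] = √(3)
  +(−1)^1/∏(1,0,2,0,0,0)! = -1/2  (running -1/2)
⟨..|..⟩ = √(3)·(-1/2) = -0.866025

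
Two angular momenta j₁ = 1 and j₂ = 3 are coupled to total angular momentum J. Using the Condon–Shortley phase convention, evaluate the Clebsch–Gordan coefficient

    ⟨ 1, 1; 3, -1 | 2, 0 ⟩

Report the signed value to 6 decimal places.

+√(2/7) = +0.534522

j₁+j₂−J=2  J+j₁−j₂=0  J−j₁+j₂=4  j₁+j₂+J+1=7
(j₁±m₁, j₂±m₂, J±M) = (2,0,2,4,2,2)
P² = 128/7
sum k=0..0:
  [0] +1/8 = 1/8
S = 1/8
C² = P²·S² = 2/7 ; C = +0.534522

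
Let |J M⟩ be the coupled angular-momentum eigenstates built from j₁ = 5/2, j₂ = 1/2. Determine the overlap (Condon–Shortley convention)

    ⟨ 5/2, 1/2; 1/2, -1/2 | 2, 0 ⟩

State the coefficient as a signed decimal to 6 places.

√[5·1!4!0!/6! · 3!2!0!1!2!2!] = √(8)
  +(−1)^0/∏(0,1,2,0,2,0)! = 1/4  (running 1/4)
⟨..|..⟩ = √(8)·(1/4) = +0.707107

+0.707107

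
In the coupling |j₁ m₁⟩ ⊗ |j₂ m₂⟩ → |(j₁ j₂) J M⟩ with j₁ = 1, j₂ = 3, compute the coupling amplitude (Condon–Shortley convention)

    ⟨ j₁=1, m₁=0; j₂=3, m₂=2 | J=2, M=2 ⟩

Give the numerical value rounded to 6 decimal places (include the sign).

j₁+j₂−J=2  J+j₁−j₂=0  J−j₁+j₂=4  j₁+j₂+J+1=7
(j₁±m₁, j₂±m₂, J±M) = (1,1,5,1,4,0)
P² = 960/7
sum k=1..1:
  [1] −1/24 = -1/24
S = -1/24
C² = P²·S² = 5/21 ; C = -0.487950

-0.487950  (= −√(5/21))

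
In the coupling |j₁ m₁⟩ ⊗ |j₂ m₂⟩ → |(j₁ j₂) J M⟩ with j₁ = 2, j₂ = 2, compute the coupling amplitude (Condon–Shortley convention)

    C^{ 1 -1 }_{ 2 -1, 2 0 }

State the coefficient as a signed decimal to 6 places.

√[3·3!1!1!/6! · 1!3!2!2!0!2!] = √(6/5)
  +(−1)^2/∏(2,1,1,0,0,1)! = 1/2  (running 1/2)
⟨..|..⟩ = √(6/5)·(1/2) = +0.547723

+√(3/10) ≈ +0.547723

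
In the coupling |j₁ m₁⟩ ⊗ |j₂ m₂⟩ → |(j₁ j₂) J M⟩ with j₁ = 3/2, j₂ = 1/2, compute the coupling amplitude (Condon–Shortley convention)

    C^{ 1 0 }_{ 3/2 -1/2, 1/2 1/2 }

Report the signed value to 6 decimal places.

−√(1/2) ≈ -0.707107

√[3·1!2!0!/4! · 1!2!1!0!1!1!] = √(1/2)
  +(−1)^1/∏(1,0,1,0,1,0)! = -1  (running -1)
⟨..|..⟩ = √(1/2)·(-1) = -0.707107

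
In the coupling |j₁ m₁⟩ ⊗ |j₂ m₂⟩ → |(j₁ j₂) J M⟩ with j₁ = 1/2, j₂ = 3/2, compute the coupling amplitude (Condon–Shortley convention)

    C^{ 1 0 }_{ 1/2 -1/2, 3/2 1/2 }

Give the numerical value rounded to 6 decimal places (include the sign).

-0.707107

√[3·1!0!2!/4! · 0!1!2!1!1!1!] = √(1/2)
  +(−1)^1/∏(1,0,0,1,0,1)! = -1  (running -1)
⟨..|..⟩ = √(1/2)·(-1) = -0.707107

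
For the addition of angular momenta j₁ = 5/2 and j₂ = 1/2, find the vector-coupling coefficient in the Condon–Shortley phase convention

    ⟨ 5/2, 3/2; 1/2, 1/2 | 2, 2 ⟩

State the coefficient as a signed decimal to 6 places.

triangle: 1!·4!·0!/6! = 24/720
(j±m)!: 4!·1!·1!·0!·4!·0! = 576
prefactor² = (2J+1)·Δ·N² = 96
  k=1: −1/(1!·0!·0!·0!·4!·0!) = -1/24
Σ = -1/24  ⇒  CG² = 96·(-1/24)² = 1/6
CG = −√(1/6) = -0.408248

-0.408248  (= −√(1/6))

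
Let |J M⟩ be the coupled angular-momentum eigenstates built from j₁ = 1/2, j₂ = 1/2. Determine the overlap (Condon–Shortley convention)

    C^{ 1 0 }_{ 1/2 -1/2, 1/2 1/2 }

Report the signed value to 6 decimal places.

+√(1/2) ≈ +0.707107

j₁+j₂−J=0  J+j₁−j₂=1  J−j₁+j₂=1  j₁+j₂+J+1=3
(j₁±m₁, j₂±m₂, J±M) = (0,1,1,0,1,1)
P² = 1/2
sum k=0..0:
  [0] +1/1 = 1
S = 1
C² = P²·S² = 1/2 ; C = +0.707107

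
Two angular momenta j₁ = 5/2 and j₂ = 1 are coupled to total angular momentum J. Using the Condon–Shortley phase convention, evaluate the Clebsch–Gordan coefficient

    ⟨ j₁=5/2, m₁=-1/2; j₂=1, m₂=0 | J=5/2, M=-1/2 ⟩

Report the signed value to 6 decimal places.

−√(1/35) = -0.169031

√[6·1!4!1!/7! · 2!3!1!1!2!3!] = √(144/35)
  +(−1)^0/∏(0,1,3,1,1,0)! = 1/6  (running 1/6)
  +(−1)^1/∏(1,0,2,0,2,1)! = -1/4  (running -1/12)
⟨..|..⟩ = √(144/35)·(-1/12) = -0.169031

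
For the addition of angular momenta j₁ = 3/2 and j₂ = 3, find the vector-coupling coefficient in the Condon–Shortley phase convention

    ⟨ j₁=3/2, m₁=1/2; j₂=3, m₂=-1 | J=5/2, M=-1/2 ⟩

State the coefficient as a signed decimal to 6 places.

-0.119523

triangle: 2!*1!*4!/8! = 48/40320
(j±m)!: 2!*1!*2!*4!*2!*3! = 1152
prefactor² = (2J+1)*Δ*N² = 288/35
  k=0: +1/(0!*2!*1!*2!*0!*2!) = 1/8
  k=1: −1/(1!*1!*0!*1!*1!*3!) = -1/6
Σ = -1/24  ⇒  CG² = 288/35*(-1/24)² = 1/70
CG = −√(1/70) = -0.119523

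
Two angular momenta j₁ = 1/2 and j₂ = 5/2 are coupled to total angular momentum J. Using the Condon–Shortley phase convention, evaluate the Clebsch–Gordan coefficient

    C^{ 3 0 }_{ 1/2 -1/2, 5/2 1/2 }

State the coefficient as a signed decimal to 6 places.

j₁+j₂−J=0  J+j₁−j₂=1  J−j₁+j₂=5  j₁+j₂+J+1=7
(j₁±m₁, j₂±m₂, J±M) = (0,1,3,2,3,3)
P² = 72
sum k=0..0:
  [0] +1/12 = 1/12
S = 1/12
C² = P²·S² = 1/2 ; C = +0.707107

+√(1/2) ≈ +0.707107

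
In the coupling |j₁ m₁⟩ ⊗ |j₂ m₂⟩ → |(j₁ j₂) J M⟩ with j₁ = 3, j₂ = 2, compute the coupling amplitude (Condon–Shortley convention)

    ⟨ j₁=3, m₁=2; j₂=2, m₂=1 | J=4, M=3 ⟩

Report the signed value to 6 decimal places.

√[9·1!5!3!/10! · 5!1!3!1!7!1!] = √(6480)
  +(−1)^0/∏(0,1,1,3,4,0)! = 1/144  (running 1/144)
  +(−1)^1/∏(1,0,0,2,5,1)! = -1/240  (running 1/360)
⟨..|..⟩ = √(6480)·(1/360) = +0.223607

+√(1/20) ≈ +0.223607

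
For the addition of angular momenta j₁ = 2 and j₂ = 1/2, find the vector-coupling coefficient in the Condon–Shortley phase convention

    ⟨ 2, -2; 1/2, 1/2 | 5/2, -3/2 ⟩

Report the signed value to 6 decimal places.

triangle: 0!·4!·1!/6! = 24/720
(j±m)!: 0!·4!·1!·0!·1!·4! = 576
prefactor² = (2J+1)·Δ·N² = 576/5
  k=0: +1/(0!·0!·4!·1!·0!·0!) = 1/24
Σ = 1/24  ⇒  CG² = 576/5·1/24² = 1/5
CG = +√(1/5) = +0.447214

+√(1/5) = +0.447214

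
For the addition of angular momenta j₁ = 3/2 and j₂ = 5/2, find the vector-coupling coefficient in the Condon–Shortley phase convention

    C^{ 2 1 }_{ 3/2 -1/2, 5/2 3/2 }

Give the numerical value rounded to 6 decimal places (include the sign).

+0.154303

triangle: 2!·1!·3!/7! = 12/5040
(j±m)!: 1!·2!·4!·1!·3!·1! = 288
prefactor² = (2J+1)·Δ·N² = 24/7
  k=1: −1/(1!·1!·1!·3!·0!·0!) = -1/6
  k=2: +1/(2!·0!·0!·2!·1!·1!) = 1/4
Σ = 1/12  ⇒  CG² = 24/7·1/12² = 1/42
CG = +√(1/42) = +0.154303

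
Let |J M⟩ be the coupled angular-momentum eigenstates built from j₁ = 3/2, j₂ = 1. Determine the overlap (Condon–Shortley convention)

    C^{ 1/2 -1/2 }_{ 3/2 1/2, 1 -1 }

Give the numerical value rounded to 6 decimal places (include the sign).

+0.408248  (= +√(1/6))

j₁+j₂−J=2  J+j₁−j₂=1  J−j₁+j₂=0  j₁+j₂+J+1=4
(j₁±m₁, j₂±m₂, J±M) = (2,1,0,2,0,1)
P² = 2/3
sum k=0..0:
  [0] +1/2 = 1/2
S = 1/2
C² = P²·S² = 1/6 ; C = +0.408248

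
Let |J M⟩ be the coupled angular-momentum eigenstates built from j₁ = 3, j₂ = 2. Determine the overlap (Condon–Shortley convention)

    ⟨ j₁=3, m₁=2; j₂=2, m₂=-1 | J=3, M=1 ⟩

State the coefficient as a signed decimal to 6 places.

triangle: 2!×4!×2!/9! = 96/362880
(j±m)!: 5!×1!×1!×3!×4!×2! = 34560
prefactor² = (2J+1)×Δ×N² = 64
  k=0: +1/(0!×2!×1!×1!×3!×1!) = 1/12
  k=1: −1/(1!×1!×0!×0!×4!×2!) = -1/48
Σ = 1/16  ⇒  CG² = 64×1/16² = 1/4
CG = +√(1/4) = +0.500000

+0.500000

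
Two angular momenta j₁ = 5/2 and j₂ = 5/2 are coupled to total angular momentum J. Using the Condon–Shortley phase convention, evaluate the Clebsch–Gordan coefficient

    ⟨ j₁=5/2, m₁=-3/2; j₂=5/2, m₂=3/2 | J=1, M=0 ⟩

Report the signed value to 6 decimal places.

√[3·4!1!1!/7! · 1!4!4!1!1!1!] = √(288/35)
  +(−1)^3/∏(3,1,1,1,0,0)! = -1/6  (running -1/6)
  +(−1)^4/∏(4,0,0,0,1,1)! = 1/24  (running -1/8)
⟨..|..⟩ = √(288/35)·(-1/8) = -0.358569

−√(9/70) ≈ -0.358569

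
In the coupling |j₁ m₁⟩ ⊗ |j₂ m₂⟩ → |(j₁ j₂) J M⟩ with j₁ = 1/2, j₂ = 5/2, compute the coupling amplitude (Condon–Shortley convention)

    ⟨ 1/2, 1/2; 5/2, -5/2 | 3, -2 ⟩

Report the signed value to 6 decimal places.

√[7·0!1!5!/7! · 1!0!0!5!1!5!] = √(2400)
  +(−1)^0/∏(0,0,0,0,1,5)! = 1/120  (running 1/120)
⟨..|..⟩ = √(2400)·(1/120) = +0.408248

+√(1/6) = +0.408248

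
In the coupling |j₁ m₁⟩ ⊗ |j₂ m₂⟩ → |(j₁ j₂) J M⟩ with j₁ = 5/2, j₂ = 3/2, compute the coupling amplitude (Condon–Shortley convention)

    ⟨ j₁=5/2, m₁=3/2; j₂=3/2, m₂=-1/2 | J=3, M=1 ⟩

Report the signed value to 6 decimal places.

j₁+j₂−J=1  J+j₁−j₂=4  J−j₁+j₂=2  j₁+j₂+J+1=8
(j₁±m₁, j₂±m₂, J±M) = (4,1,1,2,4,2)
P² = 96/5
sum k=0..1:
  [0] +1/6 = 1/6
  [1] −1/48 = -1/48
S = 7/48
C² = P²·S² = 49/120 ; C = +0.639010

+√(49/120) = +0.639010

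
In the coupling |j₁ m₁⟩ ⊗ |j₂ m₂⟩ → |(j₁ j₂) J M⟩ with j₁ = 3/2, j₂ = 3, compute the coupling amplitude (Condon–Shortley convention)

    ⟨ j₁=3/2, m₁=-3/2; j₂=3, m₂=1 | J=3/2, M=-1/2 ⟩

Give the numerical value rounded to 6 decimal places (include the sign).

−√(4/35) = -0.338062

triangle: 3!×0!×3!/7! = 36/5040
(j±m)!: 0!×3!×4!×2!×1!×2! = 576
prefactor² = (2J+1)×Δ×N² = 576/35
  k=3: −1/(3!×0!×0!×1!×0!×2!) = -1/12
Σ = -1/12  ⇒  CG² = 576/35×(-1/12)² = 4/35
CG = −√(4/35) = -0.338062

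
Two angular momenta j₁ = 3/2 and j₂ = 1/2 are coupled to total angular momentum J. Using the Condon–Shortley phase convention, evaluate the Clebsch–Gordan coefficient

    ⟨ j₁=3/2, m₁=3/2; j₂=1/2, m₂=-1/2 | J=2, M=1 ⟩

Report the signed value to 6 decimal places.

+√(1/4) = +0.500000

triangle: 0!·3!·1!/5! = 6/120
(j±m)!: 3!·0!·0!·1!·3!·1! = 36
prefactor² = (2J+1)·Δ·N² = 9
  k=0: +1/(0!·0!·0!·0!·3!·1!) = 1/6
Σ = 1/6  ⇒  CG² = 9·1/6² = 1/4
CG = +√(1/4) = +0.500000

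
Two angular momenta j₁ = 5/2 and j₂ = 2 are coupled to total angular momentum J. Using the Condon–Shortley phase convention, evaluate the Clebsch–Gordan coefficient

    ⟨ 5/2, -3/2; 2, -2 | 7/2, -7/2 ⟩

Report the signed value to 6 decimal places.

triangle: 1!·4!·3!/9! = 144/362880
(j±m)!: 1!·4!·0!·4!·0!·7! = 2903040
prefactor² = (2J+1)·Δ·N² = 9216
  k=0: +1/(0!·1!·4!·0!·0!·3!) = 1/144
Σ = 1/144  ⇒  CG² = 9216·1/144² = 4/9
CG = +√(4/9) = +0.666667

+0.666667  (= +√(4/9))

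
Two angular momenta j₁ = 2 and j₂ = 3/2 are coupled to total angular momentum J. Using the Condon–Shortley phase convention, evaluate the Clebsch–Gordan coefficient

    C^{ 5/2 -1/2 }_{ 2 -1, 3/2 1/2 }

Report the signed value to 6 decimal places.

−√(5/14) ≈ -0.597614

j₁+j₂−J=1  J+j₁−j₂=3  J−j₁+j₂=2  j₁+j₂+J+1=7
(j₁±m₁, j₂±m₂, J±M) = (1,3,2,1,2,3)
P² = 72/35
sum k=0..1:
  [0] +1/12 = 1/12
  [1] −1/2 = -1/2
S = -5/12
C² = P²·S² = 5/14 ; C = -0.597614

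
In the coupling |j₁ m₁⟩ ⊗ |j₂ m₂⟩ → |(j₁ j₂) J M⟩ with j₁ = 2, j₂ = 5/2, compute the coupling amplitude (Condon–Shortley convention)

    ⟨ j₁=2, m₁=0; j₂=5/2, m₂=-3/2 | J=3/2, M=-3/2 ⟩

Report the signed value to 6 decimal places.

j₁+j₂−J=3  J+j₁−j₂=1  J−j₁+j₂=2  j₁+j₂+J+1=7
(j₁±m₁, j₂±m₂, J±M) = (2,2,1,4,0,3)
P² = 192/35
sum k=1..1:
  [1] −1/4 = -1/4
S = -1/4
C² = P²·S² = 12/35 ; C = -0.585540

-0.585540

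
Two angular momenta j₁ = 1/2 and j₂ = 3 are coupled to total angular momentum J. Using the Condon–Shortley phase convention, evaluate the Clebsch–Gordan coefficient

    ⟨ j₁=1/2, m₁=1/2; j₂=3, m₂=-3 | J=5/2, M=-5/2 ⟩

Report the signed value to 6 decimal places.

j₁+j₂−J=1  J+j₁−j₂=0  J−j₁+j₂=5  j₁+j₂+J+1=7
(j₁±m₁, j₂±m₂, J±M) = (1,0,0,6,0,5)
P² = 86400/7
sum k=0..0:
  [0] +1/120 = 1/120
S = 1/120
C² = P²·S² = 6/7 ; C = +0.925820

+√(6/7) = +0.925820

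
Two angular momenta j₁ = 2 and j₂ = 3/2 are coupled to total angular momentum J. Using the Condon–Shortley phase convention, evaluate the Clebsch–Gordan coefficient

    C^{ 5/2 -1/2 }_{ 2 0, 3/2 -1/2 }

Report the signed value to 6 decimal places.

√[6·1!3!2!/7! · 2!2!1!2!2!3!] = √(48/35)
  +(−1)^0/∏(0,1,2,1,1,1)! = 1/2  (running 1/2)
  +(−1)^1/∏(1,0,1,0,2,2)! = -1/4  (running 1/4)
⟨..|..⟩ = √(48/35)·(1/4) = +0.292770

+√(3/35) ≈ +0.292770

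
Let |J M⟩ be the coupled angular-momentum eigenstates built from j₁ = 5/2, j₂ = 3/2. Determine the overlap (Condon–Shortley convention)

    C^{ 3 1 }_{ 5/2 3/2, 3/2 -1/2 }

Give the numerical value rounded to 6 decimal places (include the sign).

+0.639010

j₁+j₂−J=1  J+j₁−j₂=4  J−j₁+j₂=2  j₁+j₂+J+1=8
(j₁±m₁, j₂±m₂, J±M) = (4,1,1,2,4,2)
P² = 96/5
sum k=0..1:
  [0] +1/6 = 1/6
  [1] −1/48 = -1/48
S = 7/48
C² = P²·S² = 49/120 ; C = +0.639010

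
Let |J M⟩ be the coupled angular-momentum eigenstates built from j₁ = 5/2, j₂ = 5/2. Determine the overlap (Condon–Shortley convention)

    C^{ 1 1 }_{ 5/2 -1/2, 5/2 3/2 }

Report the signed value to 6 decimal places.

-0.478091

√[3·4!1!1!/7! · 2!3!4!1!2!0!] = √(288/35)
  +(−1)^3/∏(3,1,0,1,1,0)! = -1/6  (running -1/6)
⟨..|..⟩ = √(288/35)·(-1/6) = -0.478091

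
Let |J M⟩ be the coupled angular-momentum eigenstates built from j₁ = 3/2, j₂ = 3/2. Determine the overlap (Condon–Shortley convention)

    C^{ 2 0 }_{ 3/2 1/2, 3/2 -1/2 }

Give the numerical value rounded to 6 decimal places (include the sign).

triangle: 1!×2!×2!/6! = 4/720
(j±m)!: 2!×1!×1!×2!×2!×2! = 16
prefactor² = (2J+1)×Δ×N² = 4/9
  k=0: +1/(0!×1!×1!×1!×1!×1!) = 1
  k=1: −1/(1!×0!×0!×0!×2!×2!) = -1/4
Σ = 3/4  ⇒  CG² = 4/9×3/4² = 1/4
CG = +√(1/4) = +0.500000

+√(1/4) ≈ +0.500000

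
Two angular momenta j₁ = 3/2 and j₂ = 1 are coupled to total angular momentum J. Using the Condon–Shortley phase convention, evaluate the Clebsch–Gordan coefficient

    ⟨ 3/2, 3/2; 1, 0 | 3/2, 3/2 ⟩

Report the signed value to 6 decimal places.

+0.774597  (= +√(3/5))

triangle: 1!×2!×1!/5! = 2/120
(j±m)!: 3!×0!×1!×1!×3!×0! = 36
prefactor² = (2J+1)×Δ×N² = 12/5
  k=0: +1/(0!×1!×0!×1!×2!×0!) = 1/2
Σ = 1/2  ⇒  CG² = 12/5×1/2² = 3/5
CG = +√(3/5) = +0.774597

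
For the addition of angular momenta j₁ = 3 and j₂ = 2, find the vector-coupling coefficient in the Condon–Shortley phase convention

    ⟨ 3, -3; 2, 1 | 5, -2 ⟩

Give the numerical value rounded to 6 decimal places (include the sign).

+√(1/30) ≈ +0.182574

√[11·0!6!4!/11! · 0!6!3!1!3!7!] = √(622080)
  +(−1)^0/∏(0,0,6,3,0,1)! = 1/4320  (running 1/4320)
⟨..|..⟩ = √(622080)·(1/4320) = +0.182574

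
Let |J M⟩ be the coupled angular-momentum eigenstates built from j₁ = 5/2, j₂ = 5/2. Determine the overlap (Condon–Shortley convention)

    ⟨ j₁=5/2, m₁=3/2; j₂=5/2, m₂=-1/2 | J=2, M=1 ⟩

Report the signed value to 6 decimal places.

j₁+j₂−J=3  J+j₁−j₂=2  J−j₁+j₂=2  j₁+j₂+J+1=8
(j₁±m₁, j₂±m₂, J±M) = (4,1,2,3,3,1)
P² = 36/7
sum k=0..1:
  [0] +1/12 = 1/12
  [1] −1/4 = -1/4
S = -1/6
C² = P²·S² = 1/7 ; C = -0.377964

−√(1/7) = -0.377964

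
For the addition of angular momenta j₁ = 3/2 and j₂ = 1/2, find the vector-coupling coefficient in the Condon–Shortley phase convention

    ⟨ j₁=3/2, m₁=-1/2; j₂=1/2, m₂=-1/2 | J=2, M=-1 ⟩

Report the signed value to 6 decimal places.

+√(3/4) = +0.866025

triangle: 0!*3!*1!/5! = 6/120
(j±m)!: 1!*2!*0!*1!*1!*3! = 12
prefactor² = (2J+1)*Δ*N² = 3
  k=0: +1/(0!*0!*2!*0!*1!*1!) = 1/2
Σ = 1/2  ⇒  CG² = 3*1/2² = 3/4
CG = +√(3/4) = +0.866025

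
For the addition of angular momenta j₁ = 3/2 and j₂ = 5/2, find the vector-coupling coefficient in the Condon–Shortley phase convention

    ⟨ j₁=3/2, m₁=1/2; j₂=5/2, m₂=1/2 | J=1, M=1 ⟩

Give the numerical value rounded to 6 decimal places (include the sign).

√[3·3!0!2!/6! · 2!1!3!2!2!0!] = √(12/5)
  +(−1)^1/∏(1,2,0,2,0,0)! = -1/4  (running -1/4)
⟨..|..⟩ = √(12/5)·(-1/4) = -0.387298

−√(3/20) ≈ -0.387298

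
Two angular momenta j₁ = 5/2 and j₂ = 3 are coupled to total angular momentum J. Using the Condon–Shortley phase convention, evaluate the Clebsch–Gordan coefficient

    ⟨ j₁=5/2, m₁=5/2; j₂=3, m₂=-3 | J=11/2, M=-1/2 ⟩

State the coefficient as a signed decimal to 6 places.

+0.046524

triangle: 0!*5!*6!/12! = 86400/479001600
(j±m)!: 5!*0!*0!*6!*5!*6! = 7464960000
prefactor² = (2J+1)*Δ*N² = 1244160000/77
  k=0: +1/(0!*0!*0!*0!*5!*6!) = 1/86400
Σ = 1/86400  ⇒  CG² = 1244160000/77*1/86400² = 1/462
CG = +√(1/462) = +0.046524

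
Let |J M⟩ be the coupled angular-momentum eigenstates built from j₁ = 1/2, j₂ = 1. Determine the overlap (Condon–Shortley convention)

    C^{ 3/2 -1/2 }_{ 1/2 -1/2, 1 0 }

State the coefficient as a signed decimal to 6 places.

+√(2/3) = +0.816497

j₁+j₂−J=0  J+j₁−j₂=1  J−j₁+j₂=2  j₁+j₂+J+1=4
(j₁±m₁, j₂±m₂, J±M) = (0,1,1,1,1,2)
P² = 2/3
sum k=0..0:
  [0] +1/1 = 1
S = 1
C² = P²·S² = 2/3 ; C = +0.816497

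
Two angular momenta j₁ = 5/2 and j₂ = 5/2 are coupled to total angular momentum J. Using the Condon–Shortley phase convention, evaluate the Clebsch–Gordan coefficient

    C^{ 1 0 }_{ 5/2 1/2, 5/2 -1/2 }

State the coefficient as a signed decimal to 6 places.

+0.119523

j₁+j₂−J=4  J+j₁−j₂=1  J−j₁+j₂=1  j₁+j₂+J+1=7
(j₁±m₁, j₂±m₂, J±M) = (3,2,2,3,1,1)
P² = 72/35
sum k=1..2:
  [1] −1/6 = -1/6
  [2] +1/4 = 1/4
S = 1/12
C² = P²·S² = 1/70 ; C = +0.119523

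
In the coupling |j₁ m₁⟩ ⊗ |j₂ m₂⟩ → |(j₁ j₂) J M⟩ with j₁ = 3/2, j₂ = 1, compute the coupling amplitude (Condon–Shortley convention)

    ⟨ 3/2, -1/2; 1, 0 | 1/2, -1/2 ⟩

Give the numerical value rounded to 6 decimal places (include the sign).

-0.577350  (= −√(1/3))

j₁+j₂−J=2  J+j₁−j₂=1  J−j₁+j₂=0  j₁+j₂+J+1=4
(j₁±m₁, j₂±m₂, J±M) = (1,2,1,1,0,1)
P² = 1/3
sum k=1..1:
  [1] −1/1 = -1
S = -1
C² = P²·S² = 1/3 ; C = -0.577350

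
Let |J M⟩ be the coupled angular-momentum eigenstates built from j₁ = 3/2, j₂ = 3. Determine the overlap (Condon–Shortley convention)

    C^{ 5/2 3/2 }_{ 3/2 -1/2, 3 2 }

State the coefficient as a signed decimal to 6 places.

+0.267261  (= +√(1/14))

triangle: 2!·1!·4!/8! = 48/40320
(j±m)!: 1!·2!·5!·1!·4!·1! = 5760
prefactor² = (2J+1)·Δ·N² = 288/7
  k=1: −1/(1!·1!·1!·4!·0!·0!) = -1/24
  k=2: +1/(2!·0!·0!·3!·1!·1!) = 1/12
Σ = 1/24  ⇒  CG² = 288/7·1/24² = 1/14
CG = +√(1/14) = +0.267261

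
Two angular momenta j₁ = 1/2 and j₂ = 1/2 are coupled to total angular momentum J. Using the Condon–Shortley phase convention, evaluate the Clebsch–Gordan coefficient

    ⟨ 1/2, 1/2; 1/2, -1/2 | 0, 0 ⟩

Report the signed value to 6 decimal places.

j₁+j₂−J=1  J+j₁−j₂=0  J−j₁+j₂=0  j₁+j₂+J+1=2
(j₁±m₁, j₂±m₂, J±M) = (1,0,0,1,0,0)
P² = 1/2
sum k=0..0:
  [0] +1/1 = 1
S = 1
C² = P²·S² = 1/2 ; C = +0.707107

+√(1/2) ≈ +0.707107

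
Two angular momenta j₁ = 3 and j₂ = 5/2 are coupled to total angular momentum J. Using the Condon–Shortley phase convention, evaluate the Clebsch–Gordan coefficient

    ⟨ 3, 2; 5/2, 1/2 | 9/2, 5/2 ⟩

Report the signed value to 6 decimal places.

+√(49/198) ≈ +0.497468

√[10·1!5!4!/11! · 5!1!3!2!7!2!] = √(115200/11)
  +(−1)^0/∏(0,1,1,3,4,1)! = 1/144  (running 1/144)
  +(−1)^1/∏(1,0,0,2,5,2)! = -1/480  (running 7/1440)
⟨..|..⟩ = √(115200/11)·(7/1440) = +0.497468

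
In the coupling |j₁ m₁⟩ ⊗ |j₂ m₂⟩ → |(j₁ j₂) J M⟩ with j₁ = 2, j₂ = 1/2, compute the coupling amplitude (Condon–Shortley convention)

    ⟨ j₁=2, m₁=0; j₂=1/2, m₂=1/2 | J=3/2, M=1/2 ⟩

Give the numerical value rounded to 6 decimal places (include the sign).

-0.632456  (= −√(2/5))

√[4·1!3!0!/5! · 2!2!1!0!2!1!] = √(8/5)
  +(−1)^1/∏(1,0,1,0,2,0)! = -1/2  (running -1/2)
⟨..|..⟩ = √(8/5)·(-1/2) = -0.632456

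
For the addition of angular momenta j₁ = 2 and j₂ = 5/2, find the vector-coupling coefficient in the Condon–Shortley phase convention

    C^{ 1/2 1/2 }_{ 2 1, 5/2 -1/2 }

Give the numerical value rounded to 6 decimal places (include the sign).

-0.365148

√[2·4!0!1!/6! · 3!1!2!3!1!0!] = √(24/5)
  +(−1)^1/∏(1,3,0,1,0,0)! = -1/6  (running -1/6)
⟨..|..⟩ = √(24/5)·(-1/6) = -0.365148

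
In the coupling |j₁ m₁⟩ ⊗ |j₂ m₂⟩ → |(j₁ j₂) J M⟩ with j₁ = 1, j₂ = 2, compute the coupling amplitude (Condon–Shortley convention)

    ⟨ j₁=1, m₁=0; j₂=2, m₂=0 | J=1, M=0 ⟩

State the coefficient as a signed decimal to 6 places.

-0.632456

triangle: 2!×0!×2!/5! = 4/120
(j±m)!: 1!×1!×2!×2!×1!×1! = 4
prefactor² = (2J+1)×Δ×N² = 2/5
  k=1: −1/(1!×1!×0!×1!×0!×1!) = -1
Σ = -1  ⇒  CG² = 2/5×(-1)² = 2/5
CG = −√(2/5) = -0.632456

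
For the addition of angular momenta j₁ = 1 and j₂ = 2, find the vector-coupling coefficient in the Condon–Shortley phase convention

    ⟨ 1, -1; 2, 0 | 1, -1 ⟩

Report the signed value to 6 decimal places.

triangle: 2!·0!·2!/5! = 4/120
(j±m)!: 0!·2!·2!·2!·0!·2! = 16
prefactor² = (2J+1)·Δ·N² = 8/5
  k=2: +1/(2!·0!·0!·0!·0!·2!) = 1/4
Σ = 1/4  ⇒  CG² = 8/5·1/4² = 1/10
CG = +√(1/10) = +0.316228

+√(1/10) = +0.316228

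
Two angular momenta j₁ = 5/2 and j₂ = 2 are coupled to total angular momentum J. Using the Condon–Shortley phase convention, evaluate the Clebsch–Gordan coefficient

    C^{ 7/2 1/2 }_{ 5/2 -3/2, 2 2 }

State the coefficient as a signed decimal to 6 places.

triangle: 1!·4!·3!/9! = 144/362880
(j±m)!: 1!·4!·4!·0!·4!·3! = 82944
prefactor² = (2J+1)·Δ·N² = 9216/35
  k=1: −1/(1!·0!·3!·3!·1!·0!) = -1/36
Σ = -1/36  ⇒  CG² = 9216/35·(-1/36)² = 64/315
CG = −√(64/315) = -0.450749

−√(64/315) ≈ -0.450749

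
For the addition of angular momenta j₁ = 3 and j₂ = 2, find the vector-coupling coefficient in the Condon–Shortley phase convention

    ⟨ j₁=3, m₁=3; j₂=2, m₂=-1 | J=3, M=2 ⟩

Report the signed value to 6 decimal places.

√[7·2!4!2!/9! · 6!0!1!3!5!1!] = √(960)
  +(−1)^0/∏(0,2,0,1,4,1)! = 1/48  (running 1/48)
⟨..|..⟩ = √(960)·(1/48) = +0.645497

+0.645497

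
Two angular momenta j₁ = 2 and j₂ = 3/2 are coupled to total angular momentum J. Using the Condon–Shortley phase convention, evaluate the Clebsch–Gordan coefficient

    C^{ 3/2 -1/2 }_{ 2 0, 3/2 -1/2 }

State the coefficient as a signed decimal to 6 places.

−√(1/5) = -0.447214

triangle: 2!×2!×1!/6! = 4/720
(j±m)!: 2!×2!×1!×2!×1!×2! = 16
prefactor² = (2J+1)×Δ×N² = 16/45
  k=0: +1/(0!×2!×2!×1!×0!×0!) = 1/4
  k=1: −1/(1!×1!×1!×0!×1!×1!) = -1
Σ = -3/4  ⇒  CG² = 16/45×(-3/4)² = 1/5
CG = −√(1/5) = -0.447214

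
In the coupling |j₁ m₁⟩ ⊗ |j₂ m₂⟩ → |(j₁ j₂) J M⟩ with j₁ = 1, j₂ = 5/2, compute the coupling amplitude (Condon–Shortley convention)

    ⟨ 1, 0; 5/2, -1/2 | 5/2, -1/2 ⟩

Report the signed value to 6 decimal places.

+0.169031

√[6·1!1!4!/7! · 1!1!2!3!2!3!] = √(144/35)
  +(−1)^0/∏(0,1,1,2,0,2)! = 1/4  (running 1/4)
  +(−1)^1/∏(1,0,0,1,1,3)! = -1/6  (running 1/12)
⟨..|..⟩ = √(144/35)·(1/12) = +0.169031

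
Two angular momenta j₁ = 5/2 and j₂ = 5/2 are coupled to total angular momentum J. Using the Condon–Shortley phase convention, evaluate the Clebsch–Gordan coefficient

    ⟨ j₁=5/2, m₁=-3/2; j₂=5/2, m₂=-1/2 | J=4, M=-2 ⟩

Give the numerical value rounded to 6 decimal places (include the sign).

−√(5/28) ≈ -0.422577

triangle: 1!×4!×4!/10! = 576/3628800
(j±m)!: 1!×4!×2!×3!×2!×6! = 414720
prefactor² = (2J+1)×Δ×N² = 20736/35
  k=0: +1/(0!×1!×4!×2!×0!×2!) = 1/96
  k=1: −1/(1!×0!×3!×1!×1!×3!) = -1/36
Σ = -5/288  ⇒  CG² = 20736/35×(-5/288)² = 5/28
CG = −√(5/28) = -0.422577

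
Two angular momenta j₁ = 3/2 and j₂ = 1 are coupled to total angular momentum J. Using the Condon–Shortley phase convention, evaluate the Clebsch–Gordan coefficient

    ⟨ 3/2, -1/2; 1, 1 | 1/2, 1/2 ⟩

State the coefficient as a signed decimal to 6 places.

+√(1/6) = +0.408248

triangle: 2!×1!×0!/4! = 2/24
(j±m)!: 1!×2!×2!×0!×1!×0! = 4
prefactor² = (2J+1)×Δ×N² = 2/3
  k=2: +1/(2!×0!×0!×0!×1!×0!) = 1/2
Σ = 1/2  ⇒  CG² = 2/3×1/2² = 1/6
CG = +√(1/6) = +0.408248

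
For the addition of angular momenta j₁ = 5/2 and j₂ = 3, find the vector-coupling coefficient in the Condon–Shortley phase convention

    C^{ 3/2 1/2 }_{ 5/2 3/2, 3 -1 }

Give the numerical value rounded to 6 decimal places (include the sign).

j₁+j₂−J=4  J+j₁−j₂=1  J−j₁+j₂=2  j₁+j₂+J+1=8
(j₁±m₁, j₂±m₂, J±M) = (4,1,2,4,2,1)
P² = 384/35
sum k=0..1:
  [0] +1/48 = 1/48
  [1] −1/6 = -1/6
S = -7/48
C² = P²·S² = 7/30 ; C = -0.483046

-0.483046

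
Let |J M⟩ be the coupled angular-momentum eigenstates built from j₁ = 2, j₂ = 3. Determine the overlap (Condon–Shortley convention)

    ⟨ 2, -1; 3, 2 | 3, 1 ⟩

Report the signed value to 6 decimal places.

+√(1/4) ≈ +0.500000

triangle: 2!×2!×4!/9! = 96/362880
(j±m)!: 1!×3!×5!×1!×4!×2! = 34560
prefactor² = (2J+1)×Δ×N² = 64
  k=1: −1/(1!×1!×2!×4!×0!×0!) = -1/48
  k=2: +1/(2!×0!×1!×3!×1!×1!) = 1/12
Σ = 1/16  ⇒  CG² = 64×1/16² = 1/4
CG = +√(1/4) = +0.500000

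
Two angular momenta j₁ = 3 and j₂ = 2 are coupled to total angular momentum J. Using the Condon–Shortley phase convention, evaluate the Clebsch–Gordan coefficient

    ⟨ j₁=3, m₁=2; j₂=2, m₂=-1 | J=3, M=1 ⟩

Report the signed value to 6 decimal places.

+0.500000  (= +√(1/4))

√[7·2!4!2!/9! · 5!1!1!3!4!2!] = √(64)
  +(−1)^0/∏(0,2,1,1,3,1)! = 1/12  (running 1/12)
  +(−1)^1/∏(1,1,0,0,4,2)! = -1/48  (running 1/16)
⟨..|..⟩ = √(64)·(1/16) = +0.500000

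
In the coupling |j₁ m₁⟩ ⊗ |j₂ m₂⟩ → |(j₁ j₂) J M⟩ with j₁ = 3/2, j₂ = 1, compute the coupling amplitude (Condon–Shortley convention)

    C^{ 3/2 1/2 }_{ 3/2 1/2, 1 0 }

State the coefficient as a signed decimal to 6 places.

+√(1/15) = +0.258199

j₁+j₂−J=1  J+j₁−j₂=2  J−j₁+j₂=1  j₁+j₂+J+1=5
(j₁±m₁, j₂±m₂, J±M) = (2,1,1,1,2,1)
P² = 4/15
sum k=0..1:
  [0] +1/1 = 1
  [1] −1/2 = -1/2
S = 1/2
C² = P²·S² = 1/15 ; C = +0.258199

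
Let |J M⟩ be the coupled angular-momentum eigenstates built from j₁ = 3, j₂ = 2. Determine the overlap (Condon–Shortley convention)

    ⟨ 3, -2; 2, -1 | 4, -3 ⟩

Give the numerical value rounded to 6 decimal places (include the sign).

triangle: 1!×5!×3!/10! = 720/3628800
(j±m)!: 1!×5!×1!×3!×1!×7! = 3628800
prefactor² = (2J+1)×Δ×N² = 6480
  k=0: +1/(0!×1!×5!×1!×0!×2!) = 1/240
  k=1: −1/(1!×0!×4!×0!×1!×3!) = -1/144
Σ = -1/360  ⇒  CG² = 6480×(-1/360)² = 1/20
CG = −√(1/20) = -0.223607

−√(1/20) ≈ -0.223607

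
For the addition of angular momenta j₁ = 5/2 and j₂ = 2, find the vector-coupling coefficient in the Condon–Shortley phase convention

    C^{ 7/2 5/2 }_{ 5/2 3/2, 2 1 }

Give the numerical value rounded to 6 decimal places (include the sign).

√[8·1!4!3!/9! · 4!1!3!1!6!1!] = √(2304/7)
  +(−1)^0/∏(0,1,1,3,3,0)! = 1/36  (running 1/36)
  +(−1)^1/∏(1,0,0,2,4,1)! = -1/48  (running 1/144)
⟨..|..⟩ = √(2304/7)·(1/144) = +0.125988

+√(1/63) ≈ +0.125988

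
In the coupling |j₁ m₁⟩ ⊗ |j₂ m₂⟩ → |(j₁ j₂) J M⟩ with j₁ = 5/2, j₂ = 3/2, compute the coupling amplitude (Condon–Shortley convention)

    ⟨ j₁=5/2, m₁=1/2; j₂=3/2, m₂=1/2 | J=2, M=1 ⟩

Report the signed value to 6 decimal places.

j₁+j₂−J=2  J+j₁−j₂=3  J−j₁+j₂=1  j₁+j₂+J+1=7
(j₁±m₁, j₂±m₂, J±M) = (3,2,2,1,3,1)
P² = 12/7
sum k=1..2:
  [1] −1/2 = -1/2
  [2] +1/12 = 1/12
S = -5/12
C² = P²·S² = 25/84 ; C = -0.545545

-0.545545  (= −√(25/84))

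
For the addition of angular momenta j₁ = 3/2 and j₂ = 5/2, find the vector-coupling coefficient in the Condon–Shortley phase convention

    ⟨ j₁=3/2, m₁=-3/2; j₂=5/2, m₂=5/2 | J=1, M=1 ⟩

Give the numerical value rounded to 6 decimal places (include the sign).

triangle: 3!*0!*2!/6! = 12/720
(j±m)!: 0!*3!*5!*0!*2!*0! = 1440
prefactor² = (2J+1)*Δ*N² = 72
  k=3: −1/(3!*0!*0!*2!*0!*0!) = -1/12
Σ = -1/12  ⇒  CG² = 72*(-1/12)² = 1/2
CG = −√(1/2) = -0.707107

-0.707107  (= −√(1/2))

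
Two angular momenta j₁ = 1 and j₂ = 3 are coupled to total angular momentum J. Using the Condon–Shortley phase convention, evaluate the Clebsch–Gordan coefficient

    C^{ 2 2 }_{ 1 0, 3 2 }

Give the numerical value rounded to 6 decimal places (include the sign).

√[5·2!0!4!/7! · 1!1!5!1!4!0!] = √(960/7)
  +(−1)^1/∏(1,1,0,4,0,0)! = -1/24  (running -1/24)
⟨..|..⟩ = √(960/7)·(-1/24) = -0.487950

−√(5/21) ≈ -0.487950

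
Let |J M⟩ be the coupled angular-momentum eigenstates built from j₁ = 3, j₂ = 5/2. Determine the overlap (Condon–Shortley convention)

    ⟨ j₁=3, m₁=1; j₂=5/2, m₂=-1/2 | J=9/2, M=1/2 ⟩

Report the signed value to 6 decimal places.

√[10·1!5!4!/11! · 4!2!2!3!5!4!] = √(92160/77)
  +(−1)^0/∏(0,1,2,2,3,2)! = 1/48  (running 1/48)
  +(−1)^1/∏(1,0,1,1,4,3)! = -1/144  (running 1/72)
⟨..|..⟩ = √(92160/77)·(1/72) = +0.480500

+√(160/693) ≈ +0.480500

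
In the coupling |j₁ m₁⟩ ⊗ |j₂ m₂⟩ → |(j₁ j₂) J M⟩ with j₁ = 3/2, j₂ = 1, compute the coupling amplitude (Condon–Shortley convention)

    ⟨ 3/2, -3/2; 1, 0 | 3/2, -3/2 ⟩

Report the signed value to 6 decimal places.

−√(3/5) = -0.774597

j₁+j₂−J=1  J+j₁−j₂=2  J−j₁+j₂=1  j₁+j₂+J+1=5
(j₁±m₁, j₂±m₂, J±M) = (0,3,1,1,0,3)
P² = 12/5
sum k=1..1:
  [1] −1/2 = -1/2
S = -1/2
C² = P²·S² = 3/5 ; C = -0.774597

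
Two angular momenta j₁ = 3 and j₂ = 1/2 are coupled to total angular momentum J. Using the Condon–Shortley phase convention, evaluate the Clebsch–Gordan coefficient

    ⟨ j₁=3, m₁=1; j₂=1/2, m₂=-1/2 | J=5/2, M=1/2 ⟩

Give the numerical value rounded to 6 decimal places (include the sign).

+0.755929

√[6·1!5!0!/7! · 4!2!0!1!3!2!] = √(576/7)
  +(−1)^0/∏(0,1,2,0,3,0)! = 1/12  (running 1/12)
⟨..|..⟩ = √(576/7)·(1/12) = +0.755929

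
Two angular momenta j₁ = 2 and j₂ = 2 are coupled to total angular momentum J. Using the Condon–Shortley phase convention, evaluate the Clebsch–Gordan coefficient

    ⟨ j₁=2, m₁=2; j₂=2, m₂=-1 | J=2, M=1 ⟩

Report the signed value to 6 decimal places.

+0.654654  (= +√(3/7))

√[5·2!2!2!/7! · 4!0!1!3!3!1!] = √(48/7)
  +(−1)^0/∏(0,2,0,1,2,1)! = 1/4  (running 1/4)
⟨..|..⟩ = √(48/7)·(1/4) = +0.654654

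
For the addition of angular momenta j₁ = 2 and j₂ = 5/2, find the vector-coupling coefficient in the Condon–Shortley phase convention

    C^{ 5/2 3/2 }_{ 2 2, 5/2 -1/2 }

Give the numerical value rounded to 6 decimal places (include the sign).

+√(27/70) = +0.621059

j₁+j₂−J=2  J+j₁−j₂=2  J−j₁+j₂=3  j₁+j₂+J+1=8
(j₁±m₁, j₂±m₂, J±M) = (4,0,2,3,4,1)
P² = 864/35
sum k=0..0:
  [0] +1/8 = 1/8
S = 1/8
C² = P²·S² = 27/70 ; C = +0.621059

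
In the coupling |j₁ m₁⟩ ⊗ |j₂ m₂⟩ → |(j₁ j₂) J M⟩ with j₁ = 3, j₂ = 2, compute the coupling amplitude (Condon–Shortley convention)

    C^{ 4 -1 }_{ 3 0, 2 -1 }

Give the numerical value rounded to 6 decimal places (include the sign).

j₁+j₂−J=1  J+j₁−j₂=5  J−j₁+j₂=3  j₁+j₂+J+1=10
(j₁±m₁, j₂±m₂, J±M) = (3,3,1,3,3,5)
P² = 1944/7
sum k=0..1:
  [0] +1/24 = 1/24
  [1] −1/72 = -1/72
S = 1/36
C² = P²·S² = 3/14 ; C = +0.462910

+√(3/14) = +0.462910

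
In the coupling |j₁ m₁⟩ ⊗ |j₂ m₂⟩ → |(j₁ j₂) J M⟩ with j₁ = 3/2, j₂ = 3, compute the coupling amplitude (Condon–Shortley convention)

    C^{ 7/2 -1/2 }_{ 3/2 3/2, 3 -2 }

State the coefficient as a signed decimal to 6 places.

triangle: 1!×2!×5!/9! = 240/362880
(j±m)!: 3!×0!×1!×5!×3!×4! = 103680
prefactor² = (2J+1)×Δ×N² = 3840/7
  k=0: +1/(0!×1!×0!×1!×2!×4!) = 1/48
Σ = 1/48  ⇒  CG² = 3840/7×1/48² = 5/21
CG = +√(5/21) = +0.487950

+0.487950  (= +√(5/21))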